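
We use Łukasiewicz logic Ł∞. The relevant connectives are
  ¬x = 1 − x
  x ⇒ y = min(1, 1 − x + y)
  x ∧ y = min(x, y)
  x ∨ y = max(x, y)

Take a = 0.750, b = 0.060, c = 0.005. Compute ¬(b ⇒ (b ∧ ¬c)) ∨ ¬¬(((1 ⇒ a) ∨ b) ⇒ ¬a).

0.500

¬c = 1 − 0.005 = 0.995
b ∧ ¬c = min(0.060, 0.995) = 0.060
b ⇒ (b ∧ ¬c) = min(1, 1 − 0.060 + 0.060) = min(1, 1.000) = 1.000
¬(b ⇒ (b ∧ ¬c)) = 1 − 1.000 = 0.000
1 ⇒ a = min(1, 1 − 1.000 + 0.750) = min(1, 0.750) = 0.750
(1 ⇒ a) ∨ b = max(0.750, 0.060) = 0.750
¬a = 1 − 0.750 = 0.250
((1 ⇒ a) ∨ b) ⇒ ¬a = min(1, 1 − 0.750 + 0.250) = min(1, 0.500) = 0.500
¬(((1 ⇒ a) ∨ b) ⇒ ¬a) = 1 − 0.500 = 0.500
¬¬(((1 ⇒ a) ∨ b) ⇒ ¬a) = 1 − 0.500 = 0.500
¬(b ⇒ (b ∧ ¬c)) ∨ ¬¬(((1 ⇒ a) ∨ b) ⇒ ¬a) = max(0.000, 0.500) = 0.500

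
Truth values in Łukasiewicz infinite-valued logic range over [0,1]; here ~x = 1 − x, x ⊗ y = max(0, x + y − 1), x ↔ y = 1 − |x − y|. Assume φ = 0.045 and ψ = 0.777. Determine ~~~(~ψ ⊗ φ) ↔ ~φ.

0.955

~ψ = 1 − 0.777 = 0.223
~ψ ⊗ φ = max(0, 0.223 + 0.045 − 1) = max(0, -0.732) = 0.000
~(~ψ ⊗ φ) = 1 − 0.000 = 1.000
~~(~ψ ⊗ φ) = 1 − 1.000 = 0.000
~~~(~ψ ⊗ φ) = 1 − 0.000 = 1.000
~φ = 1 − 0.045 = 0.955
~~~(~ψ ⊗ φ) ↔ ~φ = 1 − |1.000 − 0.955| = 1 − 0.045 = 0.955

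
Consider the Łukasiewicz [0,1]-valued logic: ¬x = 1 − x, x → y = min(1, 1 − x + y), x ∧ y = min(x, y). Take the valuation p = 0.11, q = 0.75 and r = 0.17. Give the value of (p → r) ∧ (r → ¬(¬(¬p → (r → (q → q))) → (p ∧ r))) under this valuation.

p → r = min(1, 1 − 0.11 + 0.17) = min(1, 1.06) = 1.00
¬p = 1 − 0.11 = 0.89
q → q = min(1, 1 − 0.75 + 0.75) = min(1, 1.00) = 1.00
r → (q → q) = min(1, 1 − 0.17 + 1.00) = min(1, 1.83) = 1.00
¬p → (r → (q → q)) = min(1, 1 − 0.89 + 1.00) = min(1, 1.11) = 1.00
¬(¬p → (r → (q → q))) = 1 − 1.00 = 0.00
p ∧ r = min(0.11, 0.17) = 0.11
¬(¬p → (r → (q → q))) → (p ∧ r) = min(1, 1 − 0.00 + 0.11) = min(1, 1.11) = 1.00
¬(¬(¬p → (r → (q → q))) → (p ∧ r)) = 1 − 1.00 = 0.00
r → ¬(¬(¬p → (r → (q → q))) → (p ∧ r)) = min(1, 1 − 0.17 + 0.00) = min(1, 0.83) = 0.83
(p → r) ∧ (r → ¬(¬(¬p → (r → (q → q))) → (p ∧ r))) = min(1.00, 0.83) = 0.83

0.83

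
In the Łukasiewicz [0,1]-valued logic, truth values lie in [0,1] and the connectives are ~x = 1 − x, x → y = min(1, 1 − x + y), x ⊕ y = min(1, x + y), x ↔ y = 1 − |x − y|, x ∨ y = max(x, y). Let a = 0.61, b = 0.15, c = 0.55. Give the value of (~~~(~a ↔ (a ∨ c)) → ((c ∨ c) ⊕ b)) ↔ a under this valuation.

0.61

~a = 1 − 0.61 = 0.39
a ∨ c = max(0.61, 0.55) = 0.61
~a ↔ (a ∨ c) = 1 − |0.39 − 0.61| = 1 − 0.22 = 0.78
~(~a ↔ (a ∨ c)) = 1 − 0.78 = 0.22
~~(~a ↔ (a ∨ c)) = 1 − 0.22 = 0.78
~~~(~a ↔ (a ∨ c)) = 1 − 0.78 = 0.22
c ∨ c = max(0.55, 0.55) = 0.55
(c ∨ c) ⊕ b = min(1, 0.55 + 0.15) = min(1, 0.70) = 0.70
~~~(~a ↔ (a ∨ c)) → ((c ∨ c) ⊕ b) = min(1, 1 − 0.22 + 0.70) = min(1, 1.48) = 1.00
(~~~(~a ↔ (a ∨ c)) → ((c ∨ c) ⊕ b)) ↔ a = 1 − |1.00 − 0.61| = 1 − 0.39 = 0.61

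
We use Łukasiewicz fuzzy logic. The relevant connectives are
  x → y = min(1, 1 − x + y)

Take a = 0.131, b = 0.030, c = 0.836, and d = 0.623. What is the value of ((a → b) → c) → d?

0.686

a → b = min(1, 1 − 0.131 + 0.030) = min(1, 0.899) = 0.899
(a → b) → c = min(1, 1 − 0.899 + 0.836) = min(1, 0.937) = 0.937
((a → b) → c) → d = min(1, 1 − 0.937 + 0.623) = min(1, 0.686) = 0.686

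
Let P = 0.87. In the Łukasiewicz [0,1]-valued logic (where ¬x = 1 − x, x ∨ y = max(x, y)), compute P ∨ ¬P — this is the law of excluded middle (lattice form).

¬P = 1 − 0.87 = 0.13
P ∨ ¬P = max(0.87, 0.13) = 0.87
(The value 0.87 < 1 shows this instance is not satisfied; not a Ł∞-tautology — its value is max(a, 1−a).)

0.87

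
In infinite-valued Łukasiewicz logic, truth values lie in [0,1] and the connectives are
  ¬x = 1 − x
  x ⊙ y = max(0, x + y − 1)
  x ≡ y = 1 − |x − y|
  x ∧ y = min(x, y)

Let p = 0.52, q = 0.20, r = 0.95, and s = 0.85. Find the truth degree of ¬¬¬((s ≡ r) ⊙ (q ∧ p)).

0.90

s ≡ r = 1 − |0.85 − 0.95| = 1 − 0.10 = 0.90
q ∧ p = min(0.20, 0.52) = 0.20
(s ≡ r) ⊙ (q ∧ p) = max(0, 0.90 + 0.20 − 1) = max(0, 0.10) = 0.10
¬((s ≡ r) ⊙ (q ∧ p)) = 1 − 0.10 = 0.90
¬¬((s ≡ r) ⊙ (q ∧ p)) = 1 − 0.90 = 0.10
¬¬¬((s ≡ r) ⊙ (q ∧ p)) = 1 − 0.10 = 0.90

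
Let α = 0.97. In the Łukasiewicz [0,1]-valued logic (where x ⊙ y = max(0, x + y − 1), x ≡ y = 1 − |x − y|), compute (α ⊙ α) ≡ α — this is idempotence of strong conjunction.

α ⊙ α = max(0, 0.97 + 0.97 − 1) = max(0, 0.94) = 0.94
(α ⊙ α) ≡ α = 1 − |0.94 − 0.97| = 1 − 0.03 = 0.97
(The value 0.97 < 1 shows this instance is not satisfied; fails in Ł∞ since a ⊗ a = max(0, 2a−1) ≠ a in general.)

0.97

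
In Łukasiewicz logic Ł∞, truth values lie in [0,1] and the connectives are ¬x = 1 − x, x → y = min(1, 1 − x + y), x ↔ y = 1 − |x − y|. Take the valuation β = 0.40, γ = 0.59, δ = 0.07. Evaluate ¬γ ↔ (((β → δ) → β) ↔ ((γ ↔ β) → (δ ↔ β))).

¬γ = 1 − 0.59 = 0.41
β → δ = min(1, 1 − 0.40 + 0.07) = min(1, 0.67) = 0.67
(β → δ) → β = min(1, 1 − 0.67 + 0.40) = min(1, 0.73) = 0.73
γ ↔ β = 1 − |0.59 − 0.40| = 1 − 0.19 = 0.81
δ ↔ β = 1 − |0.07 − 0.40| = 1 − 0.33 = 0.67
(γ ↔ β) → (δ ↔ β) = min(1, 1 − 0.81 + 0.67) = min(1, 0.86) = 0.86
((β → δ) → β) ↔ ((γ ↔ β) → (δ ↔ β)) = 1 − |0.73 − 0.86| = 1 − 0.13 = 0.87
¬γ ↔ (((β → δ) → β) ↔ ((γ ↔ β) → (δ ↔ β))) = 1 − |0.41 − 0.87| = 1 − 0.46 = 0.54

0.54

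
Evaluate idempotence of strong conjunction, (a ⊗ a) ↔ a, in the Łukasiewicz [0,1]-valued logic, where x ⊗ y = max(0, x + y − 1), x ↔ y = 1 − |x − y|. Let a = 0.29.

a ⊗ a = max(0, 0.29 + 0.29 − 1) = max(0, -0.42) = 0.00
(a ⊗ a) ↔ a = 1 − |0.00 − 0.29| = 1 − 0.29 = 0.71
(The value 0.71 < 1 shows this instance is not satisfied; fails in Ł∞ since a ⊗ a = max(0, 2a−1) ≠ a in general.)

0.71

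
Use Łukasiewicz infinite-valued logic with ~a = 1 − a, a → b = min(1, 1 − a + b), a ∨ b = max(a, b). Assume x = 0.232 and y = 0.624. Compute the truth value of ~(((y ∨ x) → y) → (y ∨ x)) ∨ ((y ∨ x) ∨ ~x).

y ∨ x = max(0.624, 0.232) = 0.624
(y ∨ x) → y = min(1, 1 − 0.624 + 0.624) = min(1, 1.000) = 1.000
((y ∨ x) → y) → (y ∨ x) = min(1, 1 − 1.000 + 0.624) = min(1, 0.624) = 0.624
~(((y ∨ x) → y) → (y ∨ x)) = 1 − 0.624 = 0.376
~x = 1 − 0.232 = 0.768
(y ∨ x) ∨ ~x = max(0.624, 0.768) = 0.768
~(((y ∨ x) → y) → (y ∨ x)) ∨ ((y ∨ x) ∨ ~x) = max(0.376, 0.768) = 0.768

0.768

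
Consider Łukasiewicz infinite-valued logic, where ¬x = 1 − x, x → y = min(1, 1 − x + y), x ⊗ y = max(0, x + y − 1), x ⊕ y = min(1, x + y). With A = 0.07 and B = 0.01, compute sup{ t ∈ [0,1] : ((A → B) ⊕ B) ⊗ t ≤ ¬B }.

A → B = min(1, 1 − 0.07 + 0.01) = min(1, 0.94) = 0.94
(A → B) ⊕ B = min(1, 0.94 + 0.01) = min(1, 0.95) = 0.95
So the left factor is (A → B) ⊕ B = 0.95.
¬B = 1 − 0.01 = 0.99
So the right-hand bound is ¬B = 0.99.
The residuum of the Łukasiewicz t-norm gives the supremum: min(1, 1 − 0.95 + 0.99).
1 − 0.95 + 0.99 = 1.04, so t = min(1, 1.04) = 1.00.
Check: 0.95 ⊗ 1.00 = max(0, 0.95) = 0.95 ≤ 0.99.

1.00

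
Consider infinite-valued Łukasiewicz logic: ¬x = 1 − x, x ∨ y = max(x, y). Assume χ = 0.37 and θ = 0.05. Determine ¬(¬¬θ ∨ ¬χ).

0.37

¬θ = 1 − 0.05 = 0.95
¬¬θ = 1 − 0.95 = 0.05
¬χ = 1 − 0.37 = 0.63
¬¬θ ∨ ¬χ = max(0.05, 0.63) = 0.63
¬(¬¬θ ∨ ¬χ) = 1 − 0.63 = 0.37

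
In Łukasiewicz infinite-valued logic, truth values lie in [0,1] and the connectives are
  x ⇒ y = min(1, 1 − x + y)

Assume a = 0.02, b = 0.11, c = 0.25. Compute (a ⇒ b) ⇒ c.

0.25

a ⇒ b = min(1, 1 − 0.02 + 0.11) = min(1, 1.09) = 1.00
(a ⇒ b) ⇒ c = min(1, 1 − 1.00 + 0.25) = min(1, 0.25) = 0.25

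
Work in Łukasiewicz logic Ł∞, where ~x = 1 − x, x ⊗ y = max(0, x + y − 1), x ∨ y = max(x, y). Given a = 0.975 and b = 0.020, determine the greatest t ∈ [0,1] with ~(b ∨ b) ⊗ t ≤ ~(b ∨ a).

b ∨ b = max(0.020, 0.020) = 0.020
~(b ∨ b) = 1 − 0.020 = 0.980
So the left factor is ~(b ∨ b) = 0.980.
b ∨ a = max(0.020, 0.975) = 0.975
~(b ∨ a) = 1 − 0.975 = 0.025
So the right-hand bound is ~(b ∨ a) = 0.025.
The residuum of the Łukasiewicz t-norm gives the supremum: min(1, 1 − 0.980 + 0.025).
1 − 0.980 + 0.025 = 0.045, so t = min(1, 0.045) = 0.045.
Check: 0.980 ⊗ 0.045 = max(0, 0.025) = 0.025 ≤ 0.025.

0.045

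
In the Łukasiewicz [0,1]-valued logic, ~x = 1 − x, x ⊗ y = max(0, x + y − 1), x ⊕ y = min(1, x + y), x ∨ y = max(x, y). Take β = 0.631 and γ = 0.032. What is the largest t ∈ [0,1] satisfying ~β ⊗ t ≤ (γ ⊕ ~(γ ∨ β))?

1.000

~β = 1 − 0.631 = 0.369
So the left factor is ~β = 0.369.
γ ∨ β = max(0.032, 0.631) = 0.631
~(γ ∨ β) = 1 − 0.631 = 0.369
γ ⊕ ~(γ ∨ β) = min(1, 0.032 + 0.369) = min(1, 0.401) = 0.401
So the right-hand bound is γ ⊕ ~(γ ∨ β) = 0.401.
The residuum of the Łukasiewicz t-norm gives the supremum: min(1, 1 − 0.369 + 0.401).
1 − 0.369 + 0.401 = 1.032, so t = min(1, 1.032) = 1.000.
Check: 0.369 ⊗ 1.000 = max(0, 0.369) = 0.369 ≤ 0.401.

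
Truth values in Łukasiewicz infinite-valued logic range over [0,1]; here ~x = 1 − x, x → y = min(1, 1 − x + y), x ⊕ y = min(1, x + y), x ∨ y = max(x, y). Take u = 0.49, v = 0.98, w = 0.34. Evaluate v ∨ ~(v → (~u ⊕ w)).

0.98

~u = 1 − 0.49 = 0.51
~u ⊕ w = min(1, 0.51 + 0.34) = min(1, 0.85) = 0.85
v → (~u ⊕ w) = min(1, 1 − 0.98 + 0.85) = min(1, 0.87) = 0.87
~(v → (~u ⊕ w)) = 1 − 0.87 = 0.13
v ∨ ~(v → (~u ⊕ w)) = max(0.98, 0.13) = 0.98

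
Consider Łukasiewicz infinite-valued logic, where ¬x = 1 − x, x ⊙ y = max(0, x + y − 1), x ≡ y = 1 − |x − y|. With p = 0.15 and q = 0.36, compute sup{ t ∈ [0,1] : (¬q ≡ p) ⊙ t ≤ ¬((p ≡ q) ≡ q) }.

0.92

¬q = 1 − 0.36 = 0.64
¬q ≡ p = 1 − |0.64 − 0.15| = 1 − 0.49 = 0.51
So the left factor is ¬q ≡ p = 0.51.
p ≡ q = 1 − |0.15 − 0.36| = 1 − 0.21 = 0.79
(p ≡ q) ≡ q = 1 − |0.79 − 0.36| = 1 − 0.43 = 0.57
¬((p ≡ q) ≡ q) = 1 − 0.57 = 0.43
So the right-hand bound is ¬((p ≡ q) ≡ q) = 0.43.
The residuum of the Łukasiewicz t-norm gives the supremum: min(1, 1 − 0.51 + 0.43).
1 − 0.51 + 0.43 = 0.92, so t = min(1, 0.92) = 0.92.
Check: 0.51 ⊙ 0.92 = max(0, 0.43) = 0.43 ≤ 0.43.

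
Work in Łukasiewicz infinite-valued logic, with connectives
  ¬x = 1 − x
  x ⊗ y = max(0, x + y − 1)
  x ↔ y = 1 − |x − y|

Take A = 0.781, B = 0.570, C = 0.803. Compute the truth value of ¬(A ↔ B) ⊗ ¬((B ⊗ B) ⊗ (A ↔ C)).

0.093

A ↔ B = 1 − |0.781 − 0.570| = 1 − 0.211 = 0.789
¬(A ↔ B) = 1 − 0.789 = 0.211
B ⊗ B = max(0, 0.570 + 0.570 − 1) = max(0, 0.140) = 0.140
A ↔ C = 1 − |0.781 − 0.803| = 1 − 0.022 = 0.978
(B ⊗ B) ⊗ (A ↔ C) = max(0, 0.140 + 0.978 − 1) = max(0, 0.118) = 0.118
¬((B ⊗ B) ⊗ (A ↔ C)) = 1 − 0.118 = 0.882
¬(A ↔ B) ⊗ ¬((B ⊗ B) ⊗ (A ↔ C)) = max(0, 0.211 + 0.882 − 1) = max(0, 0.093) = 0.093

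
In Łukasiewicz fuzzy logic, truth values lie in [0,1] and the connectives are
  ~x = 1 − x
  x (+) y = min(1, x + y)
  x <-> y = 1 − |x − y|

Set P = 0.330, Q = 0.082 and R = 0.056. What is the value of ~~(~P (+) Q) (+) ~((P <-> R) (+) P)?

~P = 1 − 0.330 = 0.670
~P (+) Q = min(1, 0.670 + 0.082) = min(1, 0.752) = 0.752
~(~P (+) Q) = 1 − 0.752 = 0.248
~~(~P (+) Q) = 1 − 0.248 = 0.752
P <-> R = 1 − |0.330 − 0.056| = 1 − 0.274 = 0.726
(P <-> R) (+) P = min(1, 0.726 + 0.330) = min(1, 1.056) = 1.000
~((P <-> R) (+) P) = 1 − 1.000 = 0.000
~~(~P (+) Q) (+) ~((P <-> R) (+) P) = min(1, 0.752 + 0.000) = min(1, 0.752) = 0.752

0.752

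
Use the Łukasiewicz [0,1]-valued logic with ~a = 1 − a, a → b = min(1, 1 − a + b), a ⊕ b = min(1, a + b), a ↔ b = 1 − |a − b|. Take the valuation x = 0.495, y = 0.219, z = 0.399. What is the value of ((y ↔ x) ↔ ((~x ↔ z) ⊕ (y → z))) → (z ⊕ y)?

y ↔ x = 1 − |0.219 − 0.495| = 1 − 0.276 = 0.724
~x = 1 − 0.495 = 0.505
~x ↔ z = 1 − |0.505 − 0.399| = 1 − 0.106 = 0.894
y → z = min(1, 1 − 0.219 + 0.399) = min(1, 1.180) = 1.000
(~x ↔ z) ⊕ (y → z) = min(1, 0.894 + 1.000) = min(1, 1.894) = 1.000
(y ↔ x) ↔ ((~x ↔ z) ⊕ (y → z)) = 1 − |0.724 − 1.000| = 1 − 0.276 = 0.724
z ⊕ y = min(1, 0.399 + 0.219) = min(1, 0.618) = 0.618
((y ↔ x) ↔ ((~x ↔ z) ⊕ (y → z))) → (z ⊕ y) = min(1, 1 − 0.724 + 0.618) = min(1, 0.894) = 0.894

0.894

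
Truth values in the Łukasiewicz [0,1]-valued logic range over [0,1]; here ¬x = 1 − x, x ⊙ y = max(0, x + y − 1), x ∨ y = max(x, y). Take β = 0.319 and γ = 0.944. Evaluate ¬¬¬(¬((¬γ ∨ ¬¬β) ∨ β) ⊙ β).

¬γ = 1 − 0.944 = 0.056
¬β = 1 − 0.319 = 0.681
¬¬β = 1 − 0.681 = 0.319
¬γ ∨ ¬¬β = max(0.056, 0.319) = 0.319
(¬γ ∨ ¬¬β) ∨ β = max(0.319, 0.319) = 0.319
¬((¬γ ∨ ¬¬β) ∨ β) = 1 − 0.319 = 0.681
¬((¬γ ∨ ¬¬β) ∨ β) ⊙ β = max(0, 0.681 + 0.319 − 1) = max(0, 0.000) = 0.000
¬(¬((¬γ ∨ ¬¬β) ∨ β) ⊙ β) = 1 − 0.000 = 1.000
¬¬(¬((¬γ ∨ ¬¬β) ∨ β) ⊙ β) = 1 − 1.000 = 0.000
¬¬¬(¬((¬γ ∨ ¬¬β) ∨ β) ⊙ β) = 1 − 0.000 = 1.000

1.000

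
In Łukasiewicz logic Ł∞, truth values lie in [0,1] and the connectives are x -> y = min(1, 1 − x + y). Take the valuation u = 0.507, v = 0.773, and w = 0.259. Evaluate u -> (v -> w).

v -> w = min(1, 1 − 0.773 + 0.259) = min(1, 0.486) = 0.486
u -> (v -> w) = min(1, 1 − 0.507 + 0.486) = min(1, 0.979) = 0.979

0.979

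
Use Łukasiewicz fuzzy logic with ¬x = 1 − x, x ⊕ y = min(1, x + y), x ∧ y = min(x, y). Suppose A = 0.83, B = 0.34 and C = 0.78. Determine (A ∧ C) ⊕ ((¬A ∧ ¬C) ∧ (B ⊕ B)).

A ∧ C = min(0.83, 0.78) = 0.78
¬A = 1 − 0.83 = 0.17
¬C = 1 − 0.78 = 0.22
¬A ∧ ¬C = min(0.17, 0.22) = 0.17
B ⊕ B = min(1, 0.34 + 0.34) = min(1, 0.68) = 0.68
(¬A ∧ ¬C) ∧ (B ⊕ B) = min(0.17, 0.68) = 0.17
(A ∧ C) ⊕ ((¬A ∧ ¬C) ∧ (B ⊕ B)) = min(1, 0.78 + 0.17) = min(1, 0.95) = 0.95

0.95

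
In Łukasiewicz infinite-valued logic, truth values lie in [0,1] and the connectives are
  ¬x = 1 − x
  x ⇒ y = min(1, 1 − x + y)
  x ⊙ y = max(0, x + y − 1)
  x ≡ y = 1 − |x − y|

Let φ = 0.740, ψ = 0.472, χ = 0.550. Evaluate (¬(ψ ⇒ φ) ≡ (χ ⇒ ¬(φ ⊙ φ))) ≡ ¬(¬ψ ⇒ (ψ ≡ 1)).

ψ ⇒ φ = min(1, 1 − 0.472 + 0.740) = min(1, 1.268) = 1.000
¬(ψ ⇒ φ) = 1 − 1.000 = 0.000
φ ⊙ φ = max(0, 0.740 + 0.740 − 1) = max(0, 0.480) = 0.480
¬(φ ⊙ φ) = 1 − 0.480 = 0.520
χ ⇒ ¬(φ ⊙ φ) = min(1, 1 − 0.550 + 0.520) = min(1, 0.970) = 0.970
¬(ψ ⇒ φ) ≡ (χ ⇒ ¬(φ ⊙ φ)) = 1 − |0.000 − 0.970| = 1 − 0.970 = 0.030
¬ψ = 1 − 0.472 = 0.528
ψ ≡ 1 = 1 − |0.472 − 1.000| = 1 − 0.528 = 0.472
¬ψ ⇒ (ψ ≡ 1) = min(1, 1 − 0.528 + 0.472) = min(1, 0.944) = 0.944
¬(¬ψ ⇒ (ψ ≡ 1)) = 1 − 0.944 = 0.056
(¬(ψ ⇒ φ) ≡ (χ ⇒ ¬(φ ⊙ φ))) ≡ ¬(¬ψ ⇒ (ψ ≡ 1)) = 1 − |0.030 − 0.056| = 1 − 0.026 = 0.974

0.974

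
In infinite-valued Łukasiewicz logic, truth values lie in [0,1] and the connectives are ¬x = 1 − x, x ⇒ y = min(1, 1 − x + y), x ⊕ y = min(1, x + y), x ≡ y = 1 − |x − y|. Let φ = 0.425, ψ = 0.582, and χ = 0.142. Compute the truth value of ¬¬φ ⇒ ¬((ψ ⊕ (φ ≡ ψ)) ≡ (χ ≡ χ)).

0.575

¬φ = 1 − 0.425 = 0.575
¬¬φ = 1 − 0.575 = 0.425
φ ≡ ψ = 1 − |0.425 − 0.582| = 1 − 0.157 = 0.843
ψ ⊕ (φ ≡ ψ) = min(1, 0.582 + 0.843) = min(1, 1.425) = 1.000
χ ≡ χ = 1 − |0.142 − 0.142| = 1 − 0.000 = 1.000
(ψ ⊕ (φ ≡ ψ)) ≡ (χ ≡ χ) = 1 − |1.000 − 1.000| = 1 − 0.000 = 1.000
¬((ψ ⊕ (φ ≡ ψ)) ≡ (χ ≡ χ)) = 1 − 1.000 = 0.000
¬¬φ ⇒ ¬((ψ ⊕ (φ ≡ ψ)) ≡ (χ ≡ χ)) = min(1, 1 − 0.425 + 0.000) = min(1, 0.575) = 0.575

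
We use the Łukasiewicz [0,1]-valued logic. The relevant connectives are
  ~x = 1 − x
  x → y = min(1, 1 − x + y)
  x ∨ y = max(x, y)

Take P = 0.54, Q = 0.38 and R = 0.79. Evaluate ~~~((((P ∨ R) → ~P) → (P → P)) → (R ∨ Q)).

P ∨ R = max(0.54, 0.79) = 0.79
~P = 1 − 0.54 = 0.46
(P ∨ R) → ~P = min(1, 1 − 0.79 + 0.46) = min(1, 0.67) = 0.67
P → P = min(1, 1 − 0.54 + 0.54) = min(1, 1.00) = 1.00
((P ∨ R) → ~P) → (P → P) = min(1, 1 − 0.67 + 1.00) = min(1, 1.33) = 1.00
R ∨ Q = max(0.79, 0.38) = 0.79
(((P ∨ R) → ~P) → (P → P)) → (R ∨ Q) = min(1, 1 − 1.00 + 0.79) = min(1, 0.79) = 0.79
~((((P ∨ R) → ~P) → (P → P)) → (R ∨ Q)) = 1 − 0.79 = 0.21
~~((((P ∨ R) → ~P) → (P → P)) → (R ∨ Q)) = 1 − 0.21 = 0.79
~~~((((P ∨ R) → ~P) → (P → P)) → (R ∨ Q)) = 1 − 0.79 = 0.21

0.21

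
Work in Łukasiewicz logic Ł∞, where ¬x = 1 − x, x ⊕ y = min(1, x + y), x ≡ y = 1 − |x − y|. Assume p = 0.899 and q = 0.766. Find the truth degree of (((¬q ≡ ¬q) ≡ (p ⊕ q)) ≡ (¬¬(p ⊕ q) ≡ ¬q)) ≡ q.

0.468

¬q = 1 − 0.766 = 0.234
¬q ≡ ¬q = 1 − |0.234 − 0.234| = 1 − 0.000 = 1.000
p ⊕ q = min(1, 0.899 + 0.766) = min(1, 1.665) = 1.000
(¬q ≡ ¬q) ≡ (p ⊕ q) = 1 − |1.000 − 1.000| = 1 − 0.000 = 1.000
¬(p ⊕ q) = 1 − 1.000 = 0.000
¬¬(p ⊕ q) = 1 − 0.000 = 1.000
¬¬(p ⊕ q) ≡ ¬q = 1 − |1.000 − 0.234| = 1 − 0.766 = 0.234
((¬q ≡ ¬q) ≡ (p ⊕ q)) ≡ (¬¬(p ⊕ q) ≡ ¬q) = 1 − |1.000 − 0.234| = 1 − 0.766 = 0.234
(((¬q ≡ ¬q) ≡ (p ⊕ q)) ≡ (¬¬(p ⊕ q) ≡ ¬q)) ≡ q = 1 − |0.234 − 0.766| = 1 − 0.532 = 0.468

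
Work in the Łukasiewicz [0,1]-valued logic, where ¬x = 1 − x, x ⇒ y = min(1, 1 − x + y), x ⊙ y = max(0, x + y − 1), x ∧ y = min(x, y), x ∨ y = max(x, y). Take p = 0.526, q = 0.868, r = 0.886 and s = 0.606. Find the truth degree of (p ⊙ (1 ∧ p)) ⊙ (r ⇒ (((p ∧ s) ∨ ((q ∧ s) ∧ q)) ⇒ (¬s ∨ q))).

1 ∧ p = min(1.000, 0.526) = 0.526
p ⊙ (1 ∧ p) = max(0, 0.526 + 0.526 − 1) = max(0, 0.052) = 0.052
p ∧ s = min(0.526, 0.606) = 0.526
q ∧ s = min(0.868, 0.606) = 0.606
(q ∧ s) ∧ q = min(0.606, 0.868) = 0.606
(p ∧ s) ∨ ((q ∧ s) ∧ q) = max(0.526, 0.606) = 0.606
¬s = 1 − 0.606 = 0.394
¬s ∨ q = max(0.394, 0.868) = 0.868
((p ∧ s) ∨ ((q ∧ s) ∧ q)) ⇒ (¬s ∨ q) = min(1, 1 − 0.606 + 0.868) = min(1, 1.262) = 1.000
r ⇒ (((p ∧ s) ∨ ((q ∧ s) ∧ q)) ⇒ (¬s ∨ q)) = min(1, 1 − 0.886 + 1.000) = min(1, 1.114) = 1.000
(p ⊙ (1 ∧ p)) ⊙ (r ⇒ (((p ∧ s) ∨ ((q ∧ s) ∧ q)) ⇒ (¬s ∨ q))) = max(0, 0.052 + 1.000 − 1) = max(0, 0.052) = 0.052

0.052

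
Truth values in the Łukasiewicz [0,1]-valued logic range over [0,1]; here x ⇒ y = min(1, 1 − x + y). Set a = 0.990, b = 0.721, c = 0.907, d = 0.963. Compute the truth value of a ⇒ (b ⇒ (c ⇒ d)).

1.000

c ⇒ d = min(1, 1 − 0.907 + 0.963) = min(1, 1.056) = 1.000
b ⇒ (c ⇒ d) = min(1, 1 − 0.721 + 1.000) = min(1, 1.279) = 1.000
a ⇒ (b ⇒ (c ⇒ d)) = min(1, 1 − 0.990 + 1.000) = min(1, 1.010) = 1.000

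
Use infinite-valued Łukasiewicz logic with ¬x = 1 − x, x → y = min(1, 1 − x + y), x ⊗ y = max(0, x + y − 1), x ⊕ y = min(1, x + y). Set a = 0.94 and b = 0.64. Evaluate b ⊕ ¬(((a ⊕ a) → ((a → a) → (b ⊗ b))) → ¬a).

0.86

a ⊕ a = min(1, 0.94 + 0.94) = min(1, 1.88) = 1.00
a → a = min(1, 1 − 0.94 + 0.94) = min(1, 1.00) = 1.00
b ⊗ b = max(0, 0.64 + 0.64 − 1) = max(0, 0.28) = 0.28
(a → a) → (b ⊗ b) = min(1, 1 − 1.00 + 0.28) = min(1, 0.28) = 0.28
(a ⊕ a) → ((a → a) → (b ⊗ b)) = min(1, 1 − 1.00 + 0.28) = min(1, 0.28) = 0.28
¬a = 1 − 0.94 = 0.06
((a ⊕ a) → ((a → a) → (b ⊗ b))) → ¬a = min(1, 1 − 0.28 + 0.06) = min(1, 0.78) = 0.78
¬(((a ⊕ a) → ((a → a) → (b ⊗ b))) → ¬a) = 1 − 0.78 = 0.22
b ⊕ ¬(((a ⊕ a) → ((a → a) → (b ⊗ b))) → ¬a) = min(1, 0.64 + 0.22) = min(1, 0.86) = 0.86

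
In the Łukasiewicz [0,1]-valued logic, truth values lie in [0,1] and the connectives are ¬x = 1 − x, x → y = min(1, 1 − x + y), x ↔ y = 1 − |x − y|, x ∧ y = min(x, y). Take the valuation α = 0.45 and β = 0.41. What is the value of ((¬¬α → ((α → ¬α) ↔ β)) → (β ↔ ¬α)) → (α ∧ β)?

0.51

¬α = 1 − 0.45 = 0.55
¬¬α = 1 − 0.55 = 0.45
α → ¬α = min(1, 1 − 0.45 + 0.55) = min(1, 1.10) = 1.00
(α → ¬α) ↔ β = 1 − |1.00 − 0.41| = 1 − 0.59 = 0.41
¬¬α → ((α → ¬α) ↔ β) = min(1, 1 − 0.45 + 0.41) = min(1, 0.96) = 0.96
β ↔ ¬α = 1 − |0.41 − 0.55| = 1 − 0.14 = 0.86
(¬¬α → ((α → ¬α) ↔ β)) → (β ↔ ¬α) = min(1, 1 − 0.96 + 0.86) = min(1, 0.90) = 0.90
α ∧ β = min(0.45, 0.41) = 0.41
((¬¬α → ((α → ¬α) ↔ β)) → (β ↔ ¬α)) → (α ∧ β) = min(1, 1 − 0.90 + 0.41) = min(1, 0.51) = 0.51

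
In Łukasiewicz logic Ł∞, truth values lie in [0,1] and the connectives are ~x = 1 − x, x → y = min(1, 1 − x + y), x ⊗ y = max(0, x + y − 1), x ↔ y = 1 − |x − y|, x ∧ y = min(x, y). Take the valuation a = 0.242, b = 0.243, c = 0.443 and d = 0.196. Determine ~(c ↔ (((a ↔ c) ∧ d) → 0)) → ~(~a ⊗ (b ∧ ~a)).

a ↔ c = 1 − |0.242 − 0.443| = 1 − 0.201 = 0.799
(a ↔ c) ∧ d = min(0.799, 0.196) = 0.196
((a ↔ c) ∧ d) → 0 = min(1, 1 − 0.196 + 0.000) = min(1, 0.804) = 0.804
c ↔ (((a ↔ c) ∧ d) → 0) = 1 − |0.443 − 0.804| = 1 − 0.361 = 0.639
~(c ↔ (((a ↔ c) ∧ d) → 0)) = 1 − 0.639 = 0.361
~a = 1 − 0.242 = 0.758
b ∧ ~a = min(0.243, 0.758) = 0.243
~a ⊗ (b ∧ ~a) = max(0, 0.758 + 0.243 − 1) = max(0, 0.001) = 0.001
~(~a ⊗ (b ∧ ~a)) = 1 − 0.001 = 0.999
~(c ↔ (((a ↔ c) ∧ d) → 0)) → ~(~a ⊗ (b ∧ ~a)) = min(1, 1 − 0.361 + 0.999) = min(1, 1.638) = 1.000

1.000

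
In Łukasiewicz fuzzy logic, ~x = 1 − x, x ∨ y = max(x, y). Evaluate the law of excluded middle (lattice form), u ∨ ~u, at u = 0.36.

~u = 1 − 0.36 = 0.64
u ∨ ~u = max(0.36, 0.64) = 0.64
(The value 0.64 < 1 shows this instance is not satisfied; not a Ł∞-tautology — its value is max(a, 1−a).)

0.64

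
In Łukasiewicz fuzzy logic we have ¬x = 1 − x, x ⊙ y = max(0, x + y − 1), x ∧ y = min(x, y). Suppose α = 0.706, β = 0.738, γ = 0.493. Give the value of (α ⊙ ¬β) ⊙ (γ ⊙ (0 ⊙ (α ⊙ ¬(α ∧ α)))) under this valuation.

¬β = 1 − 0.738 = 0.262
α ⊙ ¬β = max(0, 0.706 + 0.262 − 1) = max(0, -0.032) = 0.000
α ∧ α = min(0.706, 0.706) = 0.706
¬(α ∧ α) = 1 − 0.706 = 0.294
α ⊙ ¬(α ∧ α) = max(0, 0.706 + 0.294 − 1) = max(0, 0.000) = 0.000
0 ⊙ (α ⊙ ¬(α ∧ α)) = max(0, 0.000 + 0.000 − 1) = max(0, -1.000) = 0.000
γ ⊙ (0 ⊙ (α ⊙ ¬(α ∧ α))) = max(0, 0.493 + 0.000 − 1) = max(0, -0.507) = 0.000
(α ⊙ ¬β) ⊙ (γ ⊙ (0 ⊙ (α ⊙ ¬(α ∧ α)))) = max(0, 0.000 + 0.000 − 1) = max(0, -1.000) = 0.000

0.000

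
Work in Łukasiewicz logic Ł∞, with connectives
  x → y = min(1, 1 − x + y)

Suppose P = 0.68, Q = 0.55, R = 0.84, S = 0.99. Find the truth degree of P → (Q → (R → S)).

1.00

R → S = min(1, 1 − 0.84 + 0.99) = min(1, 1.15) = 1.00
Q → (R → S) = min(1, 1 − 0.55 + 1.00) = min(1, 1.45) = 1.00
P → (Q → (R → S)) = min(1, 1 − 0.68 + 1.00) = min(1, 1.32) = 1.00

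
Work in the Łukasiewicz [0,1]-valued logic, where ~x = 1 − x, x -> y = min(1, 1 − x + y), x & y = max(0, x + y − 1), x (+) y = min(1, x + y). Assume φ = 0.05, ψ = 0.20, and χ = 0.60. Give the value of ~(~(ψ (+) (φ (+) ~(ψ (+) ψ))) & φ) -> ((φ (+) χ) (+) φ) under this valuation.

ψ (+) ψ = min(1, 0.20 + 0.20) = min(1, 0.40) = 0.40
~(ψ (+) ψ) = 1 − 0.40 = 0.60
φ (+) ~(ψ (+) ψ) = min(1, 0.05 + 0.60) = min(1, 0.65) = 0.65
ψ (+) (φ (+) ~(ψ (+) ψ)) = min(1, 0.20 + 0.65) = min(1, 0.85) = 0.85
~(ψ (+) (φ (+) ~(ψ (+) ψ))) = 1 − 0.85 = 0.15
~(ψ (+) (φ (+) ~(ψ (+) ψ))) & φ = max(0, 0.15 + 0.05 − 1) = max(0, -0.80) = 0.00
~(~(ψ (+) (φ (+) ~(ψ (+) ψ))) & φ) = 1 − 0.00 = 1.00
φ (+) χ = min(1, 0.05 + 0.60) = min(1, 0.65) = 0.65
(φ (+) χ) (+) φ = min(1, 0.65 + 0.05) = min(1, 0.70) = 0.70
~(~(ψ (+) (φ (+) ~(ψ (+) ψ))) & φ) -> ((φ (+) χ) (+) φ) = min(1, 1 − 1.00 + 0.70) = min(1, 0.70) = 0.70

0.70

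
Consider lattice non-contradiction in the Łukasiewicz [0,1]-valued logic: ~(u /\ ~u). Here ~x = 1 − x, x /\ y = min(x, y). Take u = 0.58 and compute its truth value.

0.58

~u = 1 − 0.58 = 0.42
u /\ ~u = min(0.58, 0.42) = 0.42
~(u /\ ~u) = 1 − 0.42 = 0.58
(The value 0.58 < 1 shows this instance is not satisfied; not a Ł∞-tautology — its value is 1 − min(a, 1−a).)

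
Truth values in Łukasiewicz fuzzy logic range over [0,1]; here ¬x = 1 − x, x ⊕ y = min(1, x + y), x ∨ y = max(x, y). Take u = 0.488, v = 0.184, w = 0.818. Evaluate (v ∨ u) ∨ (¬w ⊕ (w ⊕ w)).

v ∨ u = max(0.184, 0.488) = 0.488
¬w = 1 − 0.818 = 0.182
w ⊕ w = min(1, 0.818 + 0.818) = min(1, 1.636) = 1.000
¬w ⊕ (w ⊕ w) = min(1, 0.182 + 1.000) = min(1, 1.182) = 1.000
(v ∨ u) ∨ (¬w ⊕ (w ⊕ w)) = max(0.488, 1.000) = 1.000

1.000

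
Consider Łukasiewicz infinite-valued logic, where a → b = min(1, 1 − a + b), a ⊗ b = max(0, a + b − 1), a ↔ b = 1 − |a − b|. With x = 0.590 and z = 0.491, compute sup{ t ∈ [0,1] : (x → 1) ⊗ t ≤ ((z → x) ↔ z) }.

0.491

x → 1 = min(1, 1 − 0.590 + 1.000) = min(1, 1.410) = 1.000
So the left factor is x → 1 = 1.000.
z → x = min(1, 1 − 0.491 + 0.590) = min(1, 1.099) = 1.000
(z → x) ↔ z = 1 − |1.000 − 0.491| = 1 − 0.509 = 0.491
So the right-hand bound is (z → x) ↔ z = 0.491.
The residuum of the Łukasiewicz t-norm gives the supremum: min(1, 1 − 1.000 + 0.491).
1 − 1.000 + 0.491 = 0.491, so t = min(1, 0.491) = 0.491.
Check: 1.000 ⊗ 0.491 = max(0, 0.491) = 0.491 ≤ 0.491.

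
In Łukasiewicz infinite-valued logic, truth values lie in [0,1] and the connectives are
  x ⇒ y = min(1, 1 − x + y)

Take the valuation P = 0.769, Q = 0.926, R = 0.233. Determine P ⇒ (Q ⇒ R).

0.538

Q ⇒ R = min(1, 1 − 0.926 + 0.233) = min(1, 0.307) = 0.307
P ⇒ (Q ⇒ R) = min(1, 1 − 0.769 + 0.307) = min(1, 0.538) = 0.538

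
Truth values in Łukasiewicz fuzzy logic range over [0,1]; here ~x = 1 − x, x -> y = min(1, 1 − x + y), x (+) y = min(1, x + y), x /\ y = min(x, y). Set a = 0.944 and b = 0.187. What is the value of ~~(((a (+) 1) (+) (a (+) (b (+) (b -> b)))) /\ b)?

a (+) 1 = min(1, 0.944 + 1.000) = min(1, 1.944) = 1.000
b -> b = min(1, 1 − 0.187 + 0.187) = min(1, 1.000) = 1.000
b (+) (b -> b) = min(1, 0.187 + 1.000) = min(1, 1.187) = 1.000
a (+) (b (+) (b -> b)) = min(1, 0.944 + 1.000) = min(1, 1.944) = 1.000
(a (+) 1) (+) (a (+) (b (+) (b -> b))) = min(1, 1.000 + 1.000) = min(1, 2.000) = 1.000
((a (+) 1) (+) (a (+) (b (+) (b -> b)))) /\ b = min(1.000, 0.187) = 0.187
~(((a (+) 1) (+) (a (+) (b (+) (b -> b)))) /\ b) = 1 − 0.187 = 0.813
~~(((a (+) 1) (+) (a (+) (b (+) (b -> b)))) /\ b) = 1 − 0.813 = 0.187

0.187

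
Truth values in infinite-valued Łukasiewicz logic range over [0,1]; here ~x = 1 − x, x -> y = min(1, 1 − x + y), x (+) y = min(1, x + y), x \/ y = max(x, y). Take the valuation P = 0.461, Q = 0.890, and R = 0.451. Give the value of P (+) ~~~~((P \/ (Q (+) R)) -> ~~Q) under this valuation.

1.000

Q (+) R = min(1, 0.890 + 0.451) = min(1, 1.341) = 1.000
P \/ (Q (+) R) = max(0.461, 1.000) = 1.000
~Q = 1 − 0.890 = 0.110
~~Q = 1 − 0.110 = 0.890
(P \/ (Q (+) R)) -> ~~Q = min(1, 1 − 1.000 + 0.890) = min(1, 0.890) = 0.890
~((P \/ (Q (+) R)) -> ~~Q) = 1 − 0.890 = 0.110
~~((P \/ (Q (+) R)) -> ~~Q) = 1 − 0.110 = 0.890
~~~((P \/ (Q (+) R)) -> ~~Q) = 1 − 0.890 = 0.110
~~~~((P \/ (Q (+) R)) -> ~~Q) = 1 − 0.110 = 0.890
P (+) ~~~~((P \/ (Q (+) R)) -> ~~Q) = min(1, 0.461 + 0.890) = min(1, 1.351) = 1.000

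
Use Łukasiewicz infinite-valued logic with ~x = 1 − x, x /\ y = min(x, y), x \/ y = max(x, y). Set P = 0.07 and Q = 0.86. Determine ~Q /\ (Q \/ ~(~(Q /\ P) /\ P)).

~Q = 1 − 0.86 = 0.14
Q /\ P = min(0.86, 0.07) = 0.07
~(Q /\ P) = 1 − 0.07 = 0.93
~(Q /\ P) /\ P = min(0.93, 0.07) = 0.07
~(~(Q /\ P) /\ P) = 1 − 0.07 = 0.93
Q \/ ~(~(Q /\ P) /\ P) = max(0.86, 0.93) = 0.93
~Q /\ (Q \/ ~(~(Q /\ P) /\ P)) = min(0.14, 0.93) = 0.14

0.14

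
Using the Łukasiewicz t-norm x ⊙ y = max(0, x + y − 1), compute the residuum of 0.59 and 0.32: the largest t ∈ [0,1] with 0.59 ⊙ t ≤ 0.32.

0.73

The residuum of the Łukasiewicz t-norm gives the supremum: min(1, 1 − 0.59 + 0.32).
1 − 0.59 + 0.32 = 0.73, so t = min(1, 0.73) = 0.73.
Check: 0.59 ⊙ 0.73 = max(0, 0.32) = 0.32 ≤ 0.32.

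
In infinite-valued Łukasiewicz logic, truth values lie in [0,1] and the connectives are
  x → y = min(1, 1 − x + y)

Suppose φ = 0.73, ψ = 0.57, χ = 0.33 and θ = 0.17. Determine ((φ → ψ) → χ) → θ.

0.68

φ → ψ = min(1, 1 − 0.73 + 0.57) = min(1, 0.84) = 0.84
(φ → ψ) → χ = min(1, 1 − 0.84 + 0.33) = min(1, 0.49) = 0.49
((φ → ψ) → χ) → θ = min(1, 1 − 0.49 + 0.17) = min(1, 0.68) = 0.68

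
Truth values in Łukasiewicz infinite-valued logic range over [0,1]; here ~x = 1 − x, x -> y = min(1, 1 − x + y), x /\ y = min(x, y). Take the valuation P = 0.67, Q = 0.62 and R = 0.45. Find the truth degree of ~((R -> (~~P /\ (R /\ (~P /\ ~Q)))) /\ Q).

0.38

~P = 1 − 0.67 = 0.33
~~P = 1 − 0.33 = 0.67
~Q = 1 − 0.62 = 0.38
~P /\ ~Q = min(0.33, 0.38) = 0.33
R /\ (~P /\ ~Q) = min(0.45, 0.33) = 0.33
~~P /\ (R /\ (~P /\ ~Q)) = min(0.67, 0.33) = 0.33
R -> (~~P /\ (R /\ (~P /\ ~Q))) = min(1, 1 − 0.45 + 0.33) = min(1, 0.88) = 0.88
(R -> (~~P /\ (R /\ (~P /\ ~Q)))) /\ Q = min(0.88, 0.62) = 0.62
~((R -> (~~P /\ (R /\ (~P /\ ~Q)))) /\ Q) = 1 − 0.62 = 0.38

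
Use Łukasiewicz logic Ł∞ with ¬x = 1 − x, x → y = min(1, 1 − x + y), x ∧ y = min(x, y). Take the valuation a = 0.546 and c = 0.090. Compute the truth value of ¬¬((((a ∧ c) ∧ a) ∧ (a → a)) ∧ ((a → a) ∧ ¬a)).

a ∧ c = min(0.546, 0.090) = 0.090
(a ∧ c) ∧ a = min(0.090, 0.546) = 0.090
a → a = min(1, 1 − 0.546 + 0.546) = min(1, 1.000) = 1.000
((a ∧ c) ∧ a) ∧ (a → a) = min(0.090, 1.000) = 0.090
¬a = 1 − 0.546 = 0.454
(a → a) ∧ ¬a = min(1.000, 0.454) = 0.454
(((a ∧ c) ∧ a) ∧ (a → a)) ∧ ((a → a) ∧ ¬a) = min(0.090, 0.454) = 0.090
¬((((a ∧ c) ∧ a) ∧ (a → a)) ∧ ((a → a) ∧ ¬a)) = 1 − 0.090 = 0.910
¬¬((((a ∧ c) ∧ a) ∧ (a → a)) ∧ ((a → a) ∧ ¬a)) = 1 − 0.910 = 0.090

0.090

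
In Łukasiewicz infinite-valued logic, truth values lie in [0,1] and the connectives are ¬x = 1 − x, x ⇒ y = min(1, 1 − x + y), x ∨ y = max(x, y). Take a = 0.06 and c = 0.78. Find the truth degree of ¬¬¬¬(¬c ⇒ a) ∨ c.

0.84

¬c = 1 − 0.78 = 0.22
¬c ⇒ a = min(1, 1 − 0.22 + 0.06) = min(1, 0.84) = 0.84
¬(¬c ⇒ a) = 1 − 0.84 = 0.16
¬¬(¬c ⇒ a) = 1 − 0.16 = 0.84
¬¬¬(¬c ⇒ a) = 1 − 0.84 = 0.16
¬¬¬¬(¬c ⇒ a) = 1 − 0.16 = 0.84
¬¬¬¬(¬c ⇒ a) ∨ c = max(0.84, 0.78) = 0.84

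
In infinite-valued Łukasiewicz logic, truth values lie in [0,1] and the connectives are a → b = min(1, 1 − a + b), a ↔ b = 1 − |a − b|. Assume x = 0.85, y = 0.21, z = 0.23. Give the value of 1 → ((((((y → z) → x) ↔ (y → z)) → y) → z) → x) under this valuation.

0.98

y → z = min(1, 1 − 0.21 + 0.23) = min(1, 1.02) = 1.00
(y → z) → x = min(1, 1 − 1.00 + 0.85) = min(1, 0.85) = 0.85
((y → z) → x) ↔ (y → z) = 1 − |0.85 − 1.00| = 1 − 0.15 = 0.85
(((y → z) → x) ↔ (y → z)) → y = min(1, 1 − 0.85 + 0.21) = min(1, 0.36) = 0.36
((((y → z) → x) ↔ (y → z)) → y) → z = min(1, 1 − 0.36 + 0.23) = min(1, 0.87) = 0.87
(((((y → z) → x) ↔ (y → z)) → y) → z) → x = min(1, 1 − 0.87 + 0.85) = min(1, 0.98) = 0.98
1 → ((((((y → z) → x) ↔ (y → z)) → y) → z) → x) = min(1, 1 − 1.00 + 0.98) = min(1, 0.98) = 0.98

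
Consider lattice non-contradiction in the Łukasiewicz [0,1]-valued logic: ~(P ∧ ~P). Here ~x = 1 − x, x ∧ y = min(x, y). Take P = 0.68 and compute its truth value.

0.68

~P = 1 − 0.68 = 0.32
P ∧ ~P = min(0.68, 0.32) = 0.32
~(P ∧ ~P) = 1 − 0.32 = 0.68
(The value 0.68 < 1 shows this instance is not satisfied; not a Ł∞-tautology — its value is 1 − min(a, 1−a).)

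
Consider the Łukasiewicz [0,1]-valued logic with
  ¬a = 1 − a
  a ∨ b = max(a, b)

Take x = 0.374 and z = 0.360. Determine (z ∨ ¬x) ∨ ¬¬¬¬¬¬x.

0.626

¬x = 1 − 0.374 = 0.626
z ∨ ¬x = max(0.360, 0.626) = 0.626
¬¬x = 1 − 0.626 = 0.374
¬¬¬x = 1 − 0.374 = 0.626
¬¬¬¬x = 1 − 0.626 = 0.374
¬¬¬¬¬x = 1 − 0.374 = 0.626
¬¬¬¬¬¬x = 1 − 0.626 = 0.374
(z ∨ ¬x) ∨ ¬¬¬¬¬¬x = max(0.626, 0.374) = 0.626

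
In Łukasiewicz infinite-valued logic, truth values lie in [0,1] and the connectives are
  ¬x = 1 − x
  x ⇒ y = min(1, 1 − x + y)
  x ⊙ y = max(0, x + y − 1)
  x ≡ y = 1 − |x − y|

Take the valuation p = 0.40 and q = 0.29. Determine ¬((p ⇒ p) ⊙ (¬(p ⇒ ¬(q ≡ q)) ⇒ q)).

p ⇒ p = min(1, 1 − 0.40 + 0.40) = min(1, 1.00) = 1.00
q ≡ q = 1 − |0.29 − 0.29| = 1 − 0.00 = 1.00
¬(q ≡ q) = 1 − 1.00 = 0.00
p ⇒ ¬(q ≡ q) = min(1, 1 − 0.40 + 0.00) = min(1, 0.60) = 0.60
¬(p ⇒ ¬(q ≡ q)) = 1 − 0.60 = 0.40
¬(p ⇒ ¬(q ≡ q)) ⇒ q = min(1, 1 − 0.40 + 0.29) = min(1, 0.89) = 0.89
(p ⇒ p) ⊙ (¬(p ⇒ ¬(q ≡ q)) ⇒ q) = max(0, 1.00 + 0.89 − 1) = max(0, 0.89) = 0.89
¬((p ⇒ p) ⊙ (¬(p ⇒ ¬(q ≡ q)) ⇒ q)) = 1 − 0.89 = 0.11

0.11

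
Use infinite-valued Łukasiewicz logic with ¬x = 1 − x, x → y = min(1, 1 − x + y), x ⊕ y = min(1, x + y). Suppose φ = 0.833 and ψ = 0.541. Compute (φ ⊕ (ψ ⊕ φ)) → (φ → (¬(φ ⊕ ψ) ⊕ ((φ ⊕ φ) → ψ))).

ψ ⊕ φ = min(1, 0.541 + 0.833) = min(1, 1.374) = 1.000
φ ⊕ (ψ ⊕ φ) = min(1, 0.833 + 1.000) = min(1, 1.833) = 1.000
φ ⊕ ψ = min(1, 0.833 + 0.541) = min(1, 1.374) = 1.000
¬(φ ⊕ ψ) = 1 − 1.000 = 0.000
φ ⊕ φ = min(1, 0.833 + 0.833) = min(1, 1.666) = 1.000
(φ ⊕ φ) → ψ = min(1, 1 − 1.000 + 0.541) = min(1, 0.541) = 0.541
¬(φ ⊕ ψ) ⊕ ((φ ⊕ φ) → ψ) = min(1, 0.000 + 0.541) = min(1, 0.541) = 0.541
φ → (¬(φ ⊕ ψ) ⊕ ((φ ⊕ φ) → ψ)) = min(1, 1 − 0.833 + 0.541) = min(1, 0.708) = 0.708
(φ ⊕ (ψ ⊕ φ)) → (φ → (¬(φ ⊕ ψ) ⊕ ((φ ⊕ φ) → ψ))) = min(1, 1 − 1.000 + 0.708) = min(1, 0.708) = 0.708

0.708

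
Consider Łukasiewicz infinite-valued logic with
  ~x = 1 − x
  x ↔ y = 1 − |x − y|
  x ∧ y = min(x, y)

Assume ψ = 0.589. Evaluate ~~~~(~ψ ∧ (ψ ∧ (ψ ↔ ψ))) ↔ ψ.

0.822

~ψ = 1 − 0.589 = 0.411
ψ ↔ ψ = 1 − |0.589 − 0.589| = 1 − 0.000 = 1.000
ψ ∧ (ψ ↔ ψ) = min(0.589, 1.000) = 0.589
~ψ ∧ (ψ ∧ (ψ ↔ ψ)) = min(0.411, 0.589) = 0.411
~(~ψ ∧ (ψ ∧ (ψ ↔ ψ))) = 1 − 0.411 = 0.589
~~(~ψ ∧ (ψ ∧ (ψ ↔ ψ))) = 1 − 0.589 = 0.411
~~~(~ψ ∧ (ψ ∧ (ψ ↔ ψ))) = 1 − 0.411 = 0.589
~~~~(~ψ ∧ (ψ ∧ (ψ ↔ ψ))) = 1 − 0.589 = 0.411
~~~~(~ψ ∧ (ψ ∧ (ψ ↔ ψ))) ↔ ψ = 1 − |0.411 − 0.589| = 1 − 0.178 = 0.822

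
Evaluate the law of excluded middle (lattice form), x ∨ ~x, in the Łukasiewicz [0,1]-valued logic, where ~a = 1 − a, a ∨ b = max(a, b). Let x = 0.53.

0.53

~x = 1 − 0.53 = 0.47
x ∨ ~x = max(0.53, 0.47) = 0.53
(The value 0.53 < 1 shows this instance is not satisfied; not a Ł∞-tautology — its value is max(a, 1−a).)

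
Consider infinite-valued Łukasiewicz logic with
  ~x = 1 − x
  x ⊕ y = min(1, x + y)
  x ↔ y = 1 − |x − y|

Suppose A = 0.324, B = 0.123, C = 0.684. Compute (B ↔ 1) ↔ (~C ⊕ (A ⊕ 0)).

0.483

B ↔ 1 = 1 − |0.123 − 1.000| = 1 − 0.877 = 0.123
~C = 1 − 0.684 = 0.316
A ⊕ 0 = min(1, 0.324 + 0.000) = min(1, 0.324) = 0.324
~C ⊕ (A ⊕ 0) = min(1, 0.316 + 0.324) = min(1, 0.640) = 0.640
(B ↔ 1) ↔ (~C ⊕ (A ⊕ 0)) = 1 − |0.123 − 0.640| = 1 − 0.517 = 0.483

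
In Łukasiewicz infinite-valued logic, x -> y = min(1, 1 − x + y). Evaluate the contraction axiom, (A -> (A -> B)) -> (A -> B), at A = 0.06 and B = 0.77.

1.00

A -> B = min(1, 1 − 0.06 + 0.77) = min(1, 1.71) = 1.00
A -> (A -> B) = min(1, 1 − 0.06 + 1.00) = min(1, 1.94) = 1.00
(A -> (A -> B)) -> (A -> B) = min(1, 1 − 1.00 + 1.00) = min(1, 1.00) = 1.00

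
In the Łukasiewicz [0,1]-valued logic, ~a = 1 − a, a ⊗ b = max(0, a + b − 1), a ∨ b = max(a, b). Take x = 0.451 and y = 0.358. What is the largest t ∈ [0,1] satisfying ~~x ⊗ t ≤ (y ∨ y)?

~x = 1 − 0.451 = 0.549
~~x = 1 − 0.549 = 0.451
So the left factor is ~~x = 0.451.
y ∨ y = max(0.358, 0.358) = 0.358
So the right-hand bound is y ∨ y = 0.358.
The residuum of the Łukasiewicz t-norm gives the supremum: min(1, 1 − 0.451 + 0.358).
1 − 0.451 + 0.358 = 0.907, so t = min(1, 0.907) = 0.907.
Check: 0.451 ⊗ 0.907 = max(0, 0.358) = 0.358 ≤ 0.358.

0.907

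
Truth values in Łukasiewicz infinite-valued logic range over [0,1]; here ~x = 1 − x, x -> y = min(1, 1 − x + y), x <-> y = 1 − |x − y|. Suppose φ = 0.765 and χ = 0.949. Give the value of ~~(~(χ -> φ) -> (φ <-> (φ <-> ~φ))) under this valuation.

χ -> φ = min(1, 1 − 0.949 + 0.765) = min(1, 0.816) = 0.816
~(χ -> φ) = 1 − 0.816 = 0.184
~φ = 1 − 0.765 = 0.235
φ <-> ~φ = 1 − |0.765 − 0.235| = 1 − 0.530 = 0.470
φ <-> (φ <-> ~φ) = 1 − |0.765 − 0.470| = 1 − 0.295 = 0.705
~(χ -> φ) -> (φ <-> (φ <-> ~φ)) = min(1, 1 − 0.184 + 0.705) = min(1, 1.521) = 1.000
~(~(χ -> φ) -> (φ <-> (φ <-> ~φ))) = 1 − 1.000 = 0.000
~~(~(χ -> φ) -> (φ <-> (φ <-> ~φ))) = 1 − 0.000 = 1.000

1.000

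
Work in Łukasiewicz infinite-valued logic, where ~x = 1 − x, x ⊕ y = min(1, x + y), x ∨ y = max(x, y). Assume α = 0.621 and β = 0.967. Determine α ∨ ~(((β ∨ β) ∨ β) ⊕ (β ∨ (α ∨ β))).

β ∨ β = max(0.967, 0.967) = 0.967
(β ∨ β) ∨ β = max(0.967, 0.967) = 0.967
α ∨ β = max(0.621, 0.967) = 0.967
β ∨ (α ∨ β) = max(0.967, 0.967) = 0.967
((β ∨ β) ∨ β) ⊕ (β ∨ (α ∨ β)) = min(1, 0.967 + 0.967) = min(1, 1.934) = 1.000
~(((β ∨ β) ∨ β) ⊕ (β ∨ (α ∨ β))) = 1 − 1.000 = 0.000
α ∨ ~(((β ∨ β) ∨ β) ⊕ (β ∨ (α ∨ β))) = max(0.621, 0.000) = 0.621

0.621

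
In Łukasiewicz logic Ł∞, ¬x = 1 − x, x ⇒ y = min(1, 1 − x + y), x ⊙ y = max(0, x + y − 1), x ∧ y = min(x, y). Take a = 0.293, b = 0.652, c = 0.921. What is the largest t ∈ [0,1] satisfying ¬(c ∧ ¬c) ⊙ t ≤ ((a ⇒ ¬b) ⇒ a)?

0.372

¬c = 1 − 0.921 = 0.079
c ∧ ¬c = min(0.921, 0.079) = 0.079
¬(c ∧ ¬c) = 1 − 0.079 = 0.921
So the left factor is ¬(c ∧ ¬c) = 0.921.
¬b = 1 − 0.652 = 0.348
a ⇒ ¬b = min(1, 1 − 0.293 + 0.348) = min(1, 1.055) = 1.000
(a ⇒ ¬b) ⇒ a = min(1, 1 − 1.000 + 0.293) = min(1, 0.293) = 0.293
So the right-hand bound is (a ⇒ ¬b) ⇒ a = 0.293.
The residuum of the Łukasiewicz t-norm gives the supremum: min(1, 1 − 0.921 + 0.293).
1 − 0.921 + 0.293 = 0.372, so t = min(1, 0.372) = 0.372.
Check: 0.921 ⊙ 0.372 = max(0, 0.293) = 0.293 ≤ 0.293.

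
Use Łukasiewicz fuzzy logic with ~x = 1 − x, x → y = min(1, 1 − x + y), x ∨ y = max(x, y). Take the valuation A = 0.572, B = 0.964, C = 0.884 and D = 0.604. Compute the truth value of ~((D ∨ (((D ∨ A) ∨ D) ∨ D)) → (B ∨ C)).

0.000

D ∨ A = max(0.604, 0.572) = 0.604
(D ∨ A) ∨ D = max(0.604, 0.604) = 0.604
((D ∨ A) ∨ D) ∨ D = max(0.604, 0.604) = 0.604
D ∨ (((D ∨ A) ∨ D) ∨ D) = max(0.604, 0.604) = 0.604
B ∨ C = max(0.964, 0.884) = 0.964
(D ∨ (((D ∨ A) ∨ D) ∨ D)) → (B ∨ C) = min(1, 1 − 0.604 + 0.964) = min(1, 1.360) = 1.000
~((D ∨ (((D ∨ A) ∨ D) ∨ D)) → (B ∨ C)) = 1 − 1.000 = 0.000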